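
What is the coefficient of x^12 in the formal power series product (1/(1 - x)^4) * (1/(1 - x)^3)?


Combine the factors: (1/(1 - x)^4) * (1/(1 - x)^3) = 1/(1 - x)^7.
Then use 1/(1 - x)^r = sum_{k>=0} C(k + r - 1, r - 1) x^k with r = 7 and k = 12:
C(18, 6) = 18564.

18564


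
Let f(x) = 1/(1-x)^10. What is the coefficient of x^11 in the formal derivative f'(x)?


Differentiate: d/dx [ 1/(1-x)^r ] = r / (1-x)^(r+1).
Here r = 10, so f'(x) = 10 / (1-x)^11.
The expansion of 1/(1-x)^(r+1) has coefficient of x^n equal to C(n+r, r).
So the coefficient of x^11 in f'(x) is
10 * C(21, 10) = 10 * 352716 = 3527160

3527160


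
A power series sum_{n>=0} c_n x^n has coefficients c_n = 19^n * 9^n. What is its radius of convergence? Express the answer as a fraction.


By the root test (Cauchy-Hadamard), the radius is R = 1 / limsup_n |c_n|^(1/n).
Here |c_n|^(1/n) = (19^n * 9^n)^(1/n) = 19 * 9 = 171 for all n.
So R = 1/171 = 1/171.

1/171


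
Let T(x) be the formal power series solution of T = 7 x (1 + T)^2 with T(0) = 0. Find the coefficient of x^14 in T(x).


Apply the Lagrange inversion formula: if T = 7 x * phi(T) with phi(t) = (1 + t)^2, then [x^n] T = 7^n * (1/n) [t^(n-1)] phi(t)^n = 7^n * (1/n) [t^(n-1)] (1 + t)^(2n) = 7^n * (1/n) C(2n, n-1).
Using the identity C(2n, n-1) = C(2n, n) * n / (n+1), the unscaled factor equals C(2n, n) / (n+1) = C_n, the n-th Catalan number.
For n = 14: C_14 = C(28, 14) / 15 = 40116600/15 = 2674440.
With the 7^14 = 678223072849 factor, the coefficient is 678223072849 * 2674440 = 1813866914950279560.

1813866914950279560


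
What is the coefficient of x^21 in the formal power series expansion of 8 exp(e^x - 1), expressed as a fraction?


exp(e^x - 1) is the exponential generating function for the Bell numbers Bell_k: exp(e^x - 1) = sum_{k>=0} Bell_k x^k / k!.
So the coefficient of x^21 in 8 exp(e^x - 1) is 8 Bell_21 / 21!.
Computing: Bell_21 = 474869816156751 and 21! = 51090942171709440000, giving
8 * 474869816156751/51090942171709440000 = 158289938718917/2128789257154560000.

158289938718917/2128789257154560000


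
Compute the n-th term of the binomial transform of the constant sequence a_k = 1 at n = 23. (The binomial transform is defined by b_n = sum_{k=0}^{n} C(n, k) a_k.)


With a_k = 1 for all k, b_n = sum_{k=0}^{n} C(n, k) = 2^n by the binomial theorem.
For n = 23: 2^23 = 8388608.

8388608


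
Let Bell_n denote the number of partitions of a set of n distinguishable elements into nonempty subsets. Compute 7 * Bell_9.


Bell_9 can be computed from the Bell triangle or from Dobinski's identity Bell_n = (1/e) * sum_{k>=0} k^n / k!.
Computing Bell_9 = 21147.
Then 7 * 21147 = 148029.

148029


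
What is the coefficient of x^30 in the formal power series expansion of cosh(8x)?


The Maclaurin series is cosh(t) = sum_{m>=0} t^(2m) / (2m)!, so substituting t = 8x, only even powers of x are nonzero, with coefficient of x^(2m) equal to 8^(2m) / (2m)!.
For x^30 the coefficient is 8^30/30! = 1237940039285380274899124224/265252859812191058636308480000000 = 18446744073709551616/3952575621190533915703125.

18446744073709551616/3952575621190533915703125


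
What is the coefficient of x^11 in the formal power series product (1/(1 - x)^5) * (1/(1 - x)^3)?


Combine the factors: (1/(1 - x)^5) * (1/(1 - x)^3) = 1/(1 - x)^8.
Then use 1/(1 - x)^r = sum_{k>=0} C(k + r - 1, r - 1) x^k with r = 8 and k = 11:
C(18, 7) = 31824.

31824


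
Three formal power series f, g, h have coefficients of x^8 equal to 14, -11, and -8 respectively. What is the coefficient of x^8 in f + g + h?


Series addition is componentwise:
14 + -11 + -8
= -5

-5


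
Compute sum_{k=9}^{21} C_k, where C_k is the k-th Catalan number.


C_9 through C_21: 4862, 16796, 58786, 208012, 742900, 2674440, 9694845, 35357670, 129644790, 477638700, 1767263190, 6564120420, 24466267020
Sum = 4862 + 16796 + 58786 + 208012 + 742900 + 2674440 + 9694845 + 35357670 + 129644790 + 477638700 + 1767263190 + 6564120420 + 24466267020
= 33453692431

33453692431


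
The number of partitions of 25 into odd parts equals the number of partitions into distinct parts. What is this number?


Computing partitions of 25 into odd parts (1, 3, 5, ...):
Using the generating function prod_{k>=0} 1/(1-x^(2k+1)),
the count is 142

142


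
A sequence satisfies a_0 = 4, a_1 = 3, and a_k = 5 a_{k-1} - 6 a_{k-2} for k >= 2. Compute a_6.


The characteristic equation is t^2 - 5 t + 6 = 0, with roots r_1 = 3 and r_2 = 2 (so c_1 = r_1 + r_2, c_2 = -r_1 r_2 as required).
One can use the closed form a_n = A r_1^n + B r_2^n, but direct iteration is more reliable:
a_0 = 4, a_1 = 3, a_2 = -9, a_3 = -63, a_4 = -261, a_5 = -927, a_6 = -3069.
So a_6 = -3069.

-3069


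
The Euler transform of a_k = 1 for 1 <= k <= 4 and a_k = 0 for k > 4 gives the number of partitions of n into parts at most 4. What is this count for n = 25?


Partitions of 25 into parts at most 4:
Using generating function (1-x)^(-1)(1-x^2)^(-1)...(1-x^4)^(-1),
the coefficient of x^25 = 185

185


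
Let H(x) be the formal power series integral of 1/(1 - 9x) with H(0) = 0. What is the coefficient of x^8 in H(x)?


1/(1 - 9x) = sum_{k>=0} 9^k x^k. Integrating termwise with H(0) = 0:
H(x) = sum_{k>=0} 9^k x^(k+1) / (k+1) = sum_{m>=1} 9^(m-1) x^m / m.
For m = 8: 9^7/8 = 4782969/8 = 4782969/8.

4782969/8


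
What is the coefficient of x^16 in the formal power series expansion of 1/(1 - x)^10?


The negative binomial / multiset identity is
1/(1 - x)^r = sum_{k>=0} C(k + r - 1, r - 1) x^k.
Here r = 10 and k = 16, so the coefficient is
C(16 + 9, 9) = C(25, 9)
= 2042975

2042975


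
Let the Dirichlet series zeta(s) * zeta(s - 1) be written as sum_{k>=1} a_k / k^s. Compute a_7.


Convolution gives a_k = sum_{d | k} d * 1 = sum_{d | k} d = sigma(k), the sum of positive divisors of k.
For k = 7, the divisors are 1, 7, so
sigma(7) = 1 + 7 = 8.

8


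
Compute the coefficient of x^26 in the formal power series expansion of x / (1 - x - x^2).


Let f(x) = sum_{k>=0} a_k x^k. Multiplying f(x) * (1 - x - x^2) = x and matching coefficients gives a_0 = 0, a_1 = 1, and a_k = a_{k-1} + a_{k-2} for k >= 2. These are the Fibonacci numbers F_k.
Iterating from F_0 = 0, F_1 = 1:
F_0=0, F_1=1, F_2=1, F_3=2, F_4=3, F_5=5, F_6=8, F_7=13, F_8=21, F_9=34, ...
F_26 = 121393.

121393


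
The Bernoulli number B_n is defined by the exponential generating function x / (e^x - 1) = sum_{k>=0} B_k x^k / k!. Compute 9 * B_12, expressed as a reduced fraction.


Bernoulli numbers can also be computed recursively via B_0 = 1 and sum_{j=0}^{m} C(m+1, j) B_j = 0 for m >= 1. Odd-index Bernoulli numbers vanish for k >= 3.
Computing B_12 = -691/2730, so 9 * B_12 = 9 * -691/2730 = -2073/910.

-2073/910


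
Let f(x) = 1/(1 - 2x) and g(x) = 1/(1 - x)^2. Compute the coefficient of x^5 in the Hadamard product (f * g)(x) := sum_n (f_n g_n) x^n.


f has coefficients f_k = 2^k. For g = 1/(1 - x)^2 the coefficient is g_k = C(k + 1, 1) = k + 1. The Hadamard coefficient is (f * g)_k = 2^k * (k + 1).
For k = 5: 2^5 * 6 = 32 * 6 = 192.

192


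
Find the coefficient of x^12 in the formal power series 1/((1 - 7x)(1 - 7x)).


By partial fractions or Cauchy convolution:
The coefficient equals sum_{k=0}^{12} 7^k * 7^(12-k).
= 179936733613

179936733613


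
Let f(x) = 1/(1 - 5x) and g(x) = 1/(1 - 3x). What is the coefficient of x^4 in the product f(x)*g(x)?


The coefficient of x^n in f*g is the Cauchy product: sum_{k=0}^{n} a^k * b^(n-k).
With a=5, b=3, n=4:
sum_{k=0}^{4} 5^k * 3^(4-k)
= 1441

1441


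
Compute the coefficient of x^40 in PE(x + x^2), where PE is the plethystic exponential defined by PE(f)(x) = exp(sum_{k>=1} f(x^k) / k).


With f(x) = x + x^2, the exponent is sum_{k>=1} (x^k + x^(2k)) / k = -ln(1 - x) - ln(1 - x^2). Exponentiating:
PE(x + x^2) = 1 / ((1 - x)(1 - x^2)).
This is the generating function for partitions of n into parts of size 1 or 2. The number of 2's can be any j in 0..20, and the rest are 1's, so
[x^40] = floor(40/2) + 1 = 21.

21


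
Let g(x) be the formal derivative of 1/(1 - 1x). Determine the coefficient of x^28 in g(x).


Differentiate termwise: d/dx sum_{k>=0} 1^k x^k = sum_{k>=1} k 1^k x^(k-1) = sum_{j>=0} (j+1) 1^(j+1) x^j.
Equivalently, d/dx [1/(1 - 1x)] = 1/(1 - 1x)^2.
For j = 28: 29 * 1^29 = 29 * 1 = 29.

29


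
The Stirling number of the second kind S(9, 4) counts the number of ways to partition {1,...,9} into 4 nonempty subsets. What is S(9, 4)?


Using the explicit formula S(n,k) = (1/k!) sum_{j=0}^{k} (-1)^(k-j) C(k,j) j^n:
S(9, 4) = 7770
Equivalently, S(n,k) is n! times the coefficient of x^n in the EGF (e^x - 1)^k / k!.

7770


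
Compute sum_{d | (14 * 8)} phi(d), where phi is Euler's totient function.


First, 14 * 8 = 112. One classical identity is sum_{d | n} phi(d) = n (each k in [1, n] has a unique gcd with n, and among the k's with gcd(k, n) = n/d there are phi(d) of them). So the sum equals 112. We also verify directly:
Divisors of 112: 1, 2, 4, 7, 8, 14, 16, 28, 56, 112.
phi values: 1, 1, 2, 6, 4, 6, 8, 12, 24, 48.
Sum = 112.

112


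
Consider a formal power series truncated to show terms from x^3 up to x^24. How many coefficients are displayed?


From x^3 to x^24 inclusive, the count is 24 - 3 + 1 = 22.

22


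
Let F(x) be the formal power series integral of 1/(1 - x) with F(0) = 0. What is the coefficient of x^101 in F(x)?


1/(1 - x) = sum_{k>=0} x^k. Integrating termwise and using F(0) = 0 gives
F(x) = sum_{k>=0} x^(k+1) / (k+1) = sum_{m>=1} x^m / m = -ln(1 - x).
So the coefficient of x^101 is 1/101 = 1/101.

1/101


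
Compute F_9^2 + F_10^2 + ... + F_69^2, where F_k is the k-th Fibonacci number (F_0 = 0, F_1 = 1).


There is a standard identity sum_{k=0}^{N} F_k^2 = F_N * F_{N+1} (proved inductively from the telescoping relation F_k^2 = F_k F_{k+1} - F_{k-1} F_k). Then
sum_{k=9}^{69} F_k^2 = F_69 F_70 - F_8 F_9.
Computing: F_69 = 117669030460994, F_70 = 190392490709135, F_8 = 21, F_9 = 34.
Sum = 117669030460994 * 190392490709135 - 21 * 34 = 22403299788797723451016979476.

22403299788797723451016979476


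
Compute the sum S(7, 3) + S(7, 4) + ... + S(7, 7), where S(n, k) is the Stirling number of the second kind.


By definition, S(n, k) counts partitions of an n-set into exactly k nonempty blocks.
Computing row n = 7 for k = 3..7:
S(7, k): 301, 350, 140, 21, 1
Sum = 813.

813


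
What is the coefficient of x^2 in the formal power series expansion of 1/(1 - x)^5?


The expansion 1/(1 - x)^r = sum_{k>=0} C(k + r - 1, r - 1) x^k follows from the multiset / negative-binomial theorem (or from repeated differentiation of the geometric series).
For r = 5 and k = 2:
C(6, 4) = 720 / (24 * 2) = 15.

15


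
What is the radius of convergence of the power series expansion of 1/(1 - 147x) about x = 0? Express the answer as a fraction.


Expanding 1/(1 - 147x) = sum_{k>=0} 147^k x^k, the series converges when |147x| < 1, i.e., |x| < 1/147.
So the radius of convergence is 1/147 = 1/147.

1/147


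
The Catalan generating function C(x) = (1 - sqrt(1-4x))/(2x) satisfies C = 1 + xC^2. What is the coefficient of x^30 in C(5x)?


Substituting x -> 5x scales the n-th coefficient by 5^n, so [x^30] C(5x) = 5^30 * C_30.
C_30 = C(2*30, 30)/(31) = 118264581564861424/31 = 3814986502092304.
So 5^30 * 3814986502092304 = 931322574615478515625 * 3814986502092304 = 3552983051251903176307678222656250000.

3552983051251903176307678222656250000


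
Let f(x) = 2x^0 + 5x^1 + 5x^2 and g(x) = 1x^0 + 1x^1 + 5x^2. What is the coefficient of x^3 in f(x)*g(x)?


Cauchy product at x^3:
5*5 + 5*1
= 30

30


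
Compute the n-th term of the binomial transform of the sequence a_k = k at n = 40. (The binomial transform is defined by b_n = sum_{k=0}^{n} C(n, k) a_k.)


With a_k = k, b_n = sum_{k=0}^{n} C(n, k) k. Using k * C(n, k) = n * C(n-1, k-1) gives b_n = n * sum_{k>=1} C(n-1, k-1) = n * 2^(n-1).
For n = 40: 40 * 2^39 = 40 * 549755813888 = 21990232555520.

21990232555520


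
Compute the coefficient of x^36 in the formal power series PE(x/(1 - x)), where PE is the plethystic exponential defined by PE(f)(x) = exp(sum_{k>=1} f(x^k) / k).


For f(x) = x/(1 - x) we have
sum_{k>=1} f(x^k) / k = sum_{k>=1} (1/k) * x^k / (1 - x^k) = sum_{k, m >= 1} x^(k m) / k,
which after exponentiating simplifies to
PE(x/(1 - x)) = prod_{k>=1} 1 / (1 - x^k).
This is the generating function for the partition function p(n), so the coefficient of x^36 is p(36).
Computing p(36) by dynamic programming over parts 1, 2, ..., 36: p(36) = 17977.

17977


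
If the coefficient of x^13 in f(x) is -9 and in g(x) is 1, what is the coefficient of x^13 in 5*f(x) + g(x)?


Scalar multiplication scales coefficients: 5 * -9 = -45.
Then add the g coefficient: -45 + 1
= -44

-44


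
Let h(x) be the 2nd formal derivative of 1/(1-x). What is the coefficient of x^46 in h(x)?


Differentiating 2 times: d^2/dx^2 [1/(1-x)] = 2!/(1-x)^3.
The expansion 1/(1-x)^3 = sum_{k>=0} C(k+2, 2) x^k, so the coefficient of x^n in 2!/(1-x)^3 is 2! * C(n+2, 2).
For n = 46: 2 * C(48, 2) = 2 * 1128 = 2256

2256


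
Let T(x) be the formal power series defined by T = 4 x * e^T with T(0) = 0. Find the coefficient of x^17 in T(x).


Apply the Lagrange inversion formula: if T = 4 x * phi(T) with phi(t) = e^t, then
[x^n] T = 4^n * (1/n) [t^(n-1)] phi(t)^n = 4^n * (1/n) [t^(n-1)] e^(n t) = 4^n * (1/n) * n^(n-1) / (n-1)! = 4^n * n^(n-1) / n!.
When c = 1 this is the Cayley count of rooted labeled trees on n vertices, divided by n!.
For n = 17: 4^17 * 17^16 / 17! = 17179869184 * 48661191875666868481/355687428096000 = 1500734056829978302480384/638512875.

1500734056829978302480384/638512875


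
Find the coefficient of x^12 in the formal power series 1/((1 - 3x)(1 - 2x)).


By partial fractions or Cauchy convolution:
The coefficient equals sum_{k=0}^{12} 3^k * 2^(12-k).
= 1586131

1586131


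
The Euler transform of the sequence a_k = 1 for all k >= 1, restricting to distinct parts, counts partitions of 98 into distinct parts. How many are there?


Partitions of 98 into distinct parts can be computed via generating function.
Product (1+x)(1+x^2)(1+x^3)...
The coefficient of x^98 = 376256

376256


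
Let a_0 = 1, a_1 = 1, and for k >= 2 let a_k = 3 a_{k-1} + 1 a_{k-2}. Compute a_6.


Iterating the recurrence forward:
a_0 = 1
a_1 = 1
a_2 = 3*1 + 1*1 = 4
a_3 = 3*4 + 1*1 = 13
a_4 = 3*13 + 1*4 = 43
a_5 = 3*43 + 1*13 = 142
a_6 = 3*142 + 1*43 = 469
So a_6 = 469.

469


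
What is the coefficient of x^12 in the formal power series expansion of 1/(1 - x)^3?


The negative binomial / multiset identity is
1/(1 - x)^r = sum_{k>=0} C(k + r - 1, r - 1) x^k.
Here r = 3 and k = 12, so the coefficient is
C(12 + 2, 2) = C(14, 2)
= 91

91


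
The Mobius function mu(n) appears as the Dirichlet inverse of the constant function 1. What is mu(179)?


179 = 179 (all distinct primes).
mu(179) = (-1)^1 = -1

-1


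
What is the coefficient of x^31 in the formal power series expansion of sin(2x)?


The Maclaurin series is sin(t) = sum_{k>=0} (-1)^k t^(2k+1) / (2k+1)!, so substituting t = 2x, only odd powers of x are nonzero, with coefficient of x^(2k+1) equal to (-1)^k 2^(2k+1) / (2k+1)!.
Write 31 = 2*15 + 1, giving the coefficient (-1)^15 * 2^31 / 31! = -2147483648/8222838654177922817725562880000000 = -32/122529844256906551386796875.

-32/122529844256906551386796875


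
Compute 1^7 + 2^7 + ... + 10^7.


This power sum has a closed form given by Faulhaber's formula
sum_{k=1}^{m} k^p = (1 / (p + 1)) * sum_{j=0}^{p} C(p + 1, j) B_j m^(p + 1 - j),
but for small m direct computation is fastest:
1 + 128 + 2187 + 16384 + 78125 + 279936 + 823543 + 2097152 + 4782969 + 10000000 = 18080425.

18080425


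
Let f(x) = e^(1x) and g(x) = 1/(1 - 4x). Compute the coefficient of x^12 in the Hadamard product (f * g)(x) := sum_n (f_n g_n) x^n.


Expanding: f_k = 1^k/k! (from e^(1x)) and g_k = 4^k (from 1/(1 - 4x)). So the Hadamard coefficient (f * g)_k = 1^k 4^k / k! = (4)^k / k!.
For k = 12: 4^12/12! = 16777216/479001600 = 16384/467775.

16384/467775


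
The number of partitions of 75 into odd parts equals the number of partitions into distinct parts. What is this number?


Computing partitions of 75 into odd parts (1, 3, 5, ...):
Using the generating function prod_{k>=0} 1/(1-x^(2k+1)),
the count is 48446

48446


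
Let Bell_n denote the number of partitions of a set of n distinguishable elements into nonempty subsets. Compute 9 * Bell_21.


Bell_21 can be computed from the Bell triangle or from Dobinski's identity Bell_n = (1/e) * sum_{k>=0} k^n / k!.
Computing Bell_21 = 474869816156751.
Then 9 * 474869816156751 = 4273828345410759.

4273828345410759


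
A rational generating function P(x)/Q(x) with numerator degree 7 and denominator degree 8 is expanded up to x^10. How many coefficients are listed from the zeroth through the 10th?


Expanding up to x^10 gives the coefficients for x^0, x^1, ..., x^10.
That is 10 + 1 = 11 coefficients in total.

11


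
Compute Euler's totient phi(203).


phi(n) counts integers in [1, n] coprime to n. Using the multiplicative formula phi(n) = n * prod_{p | n} (1 - 1/p):
203 = 7 * 29, so
phi(203) = 203 * (1 - 1/7) * (1 - 1/29) = 168.

168


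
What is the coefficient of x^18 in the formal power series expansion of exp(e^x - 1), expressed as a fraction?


exp(e^x - 1) is the exponential generating function for the Bell numbers Bell_k: exp(e^x - 1) = sum_{k>=0} Bell_k x^k / k!.
So the coefficient of x^18 in exp(e^x - 1) is Bell_18 / 18!.
Computing: Bell_18 = 682076806159 and 18! = 6402373705728000, giving
682076806159/6402373705728000 = 97439543737/914624815104000.

97439543737/914624815104000


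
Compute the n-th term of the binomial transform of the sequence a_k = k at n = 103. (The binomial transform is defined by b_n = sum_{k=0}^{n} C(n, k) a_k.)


With a_k = k, b_n = sum_{k=0}^{n} C(n, k) k. Using k * C(n, k) = n * C(n-1, k-1) gives b_n = n * sum_{k>=1} C(n-1, k-1) = n * 2^(n-1).
For n = 103: 103 * 2^102 = 103 * 5070602400912917605986812821504 = 522272047294030513416641720614912.

522272047294030513416641720614912


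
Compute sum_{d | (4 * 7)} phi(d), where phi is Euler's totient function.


First, 4 * 7 = 28. One classical identity is sum_{d | n} phi(d) = n (each k in [1, n] has a unique gcd with n, and among the k's with gcd(k, n) = n/d there are phi(d) of them). So the sum equals 28. We also verify directly:
Divisors of 28: 1, 2, 4, 7, 14, 28.
phi values: 1, 1, 2, 6, 6, 12.
Sum = 28.

28


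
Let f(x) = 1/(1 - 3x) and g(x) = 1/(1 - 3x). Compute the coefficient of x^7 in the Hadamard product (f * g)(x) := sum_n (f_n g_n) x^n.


f has coefficients f_k = 3^k and g has coefficients g_k = 3^k, so the Hadamard product has coefficient (f*g)_k = 3^k * 3^k = 9^k.
For k = 7: 9^7 = 4782969.

4782969


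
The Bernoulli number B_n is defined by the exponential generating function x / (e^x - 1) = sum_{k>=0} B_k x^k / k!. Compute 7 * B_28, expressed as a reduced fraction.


Bernoulli numbers can also be computed recursively via B_0 = 1 and sum_{j=0}^{m} C(m+1, j) B_j = 0 for m >= 1. Odd-index Bernoulli numbers vanish for k >= 3.
Computing B_28 = -23749461029/870, so 7 * B_28 = 7 * -23749461029/870 = -166246227203/870.

-166246227203/870


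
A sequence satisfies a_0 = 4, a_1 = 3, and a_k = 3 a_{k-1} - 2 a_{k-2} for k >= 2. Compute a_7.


The characteristic equation is t^2 - 3 t + 2 = 0, with roots r_1 = 2 and r_2 = 1 (so c_1 = r_1 + r_2, c_2 = -r_1 r_2 as required).
One can use the closed form a_n = A r_1^n + B r_2^n, but direct iteration is more reliable:
a_0 = 4, a_1 = 3, a_2 = 1, a_3 = -3, a_4 = -11, a_5 = -27, a_6 = -59, a_7 = -123.
So a_7 = -123.

-123


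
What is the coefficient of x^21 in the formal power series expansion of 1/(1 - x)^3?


The negative binomial / multiset identity is
1/(1 - x)^r = sum_{k>=0} C(k + r - 1, r - 1) x^k.
Here r = 3 and k = 21, so the coefficient is
C(21 + 2, 2) = C(23, 2)
= 253

253


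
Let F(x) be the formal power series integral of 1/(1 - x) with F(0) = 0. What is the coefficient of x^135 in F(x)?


1/(1 - x) = sum_{k>=0} x^k. Integrating termwise and using F(0) = 0 gives
F(x) = sum_{k>=0} x^(k+1) / (k+1) = sum_{m>=1} x^m / m = -ln(1 - x).
So the coefficient of x^135 is 1/135 = 1/135.

1/135


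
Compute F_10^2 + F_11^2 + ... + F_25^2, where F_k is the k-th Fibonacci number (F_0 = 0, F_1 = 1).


There is a standard identity sum_{k=0}^{N} F_k^2 = F_N * F_{N+1} (proved inductively from the telescoping relation F_k^2 = F_k F_{k+1} - F_{k-1} F_k). Then
sum_{k=10}^{25} F_k^2 = F_25 F_26 - F_9 F_10.
Computing: F_25 = 75025, F_26 = 121393, F_9 = 34, F_10 = 55.
Sum = 75025 * 121393 - 34 * 55 = 9107507955.

9107507955


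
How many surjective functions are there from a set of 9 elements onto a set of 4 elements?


By inclusion-exclusion on which target elements are missed, the number of surjections from an n-set onto a k-set is
surj(n, k) = sum_{j=0}^{k} (-1)^j C(k, j) (k - j)^n.
Equivalently surj(n, k) = k! * S(n, k), where S(n, k) is the Stirling number of the second kind.
For n = 9, k = 4:
S(9, 4) = 7770, so
surj = 4! * 7770 = 24 * 7770 = 186480.

186480


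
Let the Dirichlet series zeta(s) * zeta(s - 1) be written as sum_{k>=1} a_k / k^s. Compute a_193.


Convolution gives a_k = sum_{d | k} d * 1 = sum_{d | k} d = sigma(k), the sum of positive divisors of k.
For k = 193, the divisors are 1, 193, so
sigma(193) = 1 + 193 = 194.

194


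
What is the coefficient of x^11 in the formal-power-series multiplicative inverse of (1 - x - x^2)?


Let the inverse be f(x) = sum_{k>=0} a_k x^k. From f(x) * (1 - x - x^2) = 1 and matching coefficients:
 x^0: a_0 = 1.
 x^1: a_1 - a_0 = 0, so a_1 = 1.
 x^k (k >= 2): a_k - a_{k-1} - a_{k-2} = 0, i.e. a_k = a_{k-1} + a_{k-2}.
This is the Fibonacci-type recurrence shifted so that a_0 = a_1 = 1.
Iterating: a_0=1, a_1=1, a_2=2, a_3=3, a_4=5, a_5=8, a_6=13, a_7=21, a_8=34, a_9=55, ...
a_11 = 144.

144


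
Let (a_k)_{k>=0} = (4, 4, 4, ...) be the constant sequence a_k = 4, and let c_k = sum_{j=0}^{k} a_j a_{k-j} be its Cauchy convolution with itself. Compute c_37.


Since a_j = 4 for all j >= 0, the convolution sum becomes
c_k = sum_{j=0}^{k} 4 * 4 = 16 * (k + 1).
Equivalently, the generating function of (a_k) is 4/(1 - x) and its square is 16/(1 - x)^2 = sum_{k>=0} 16(k + 1) x^k.
For k = 37: 16 * 38 = 608.

608


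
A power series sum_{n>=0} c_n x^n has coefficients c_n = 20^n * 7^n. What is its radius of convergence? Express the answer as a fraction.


By the root test (Cauchy-Hadamard), the radius is R = 1 / limsup_n |c_n|^(1/n).
Here |c_n|^(1/n) = (20^n * 7^n)^(1/n) = 20 * 7 = 140 for all n.
So R = 1/140 = 1/140.

1/140


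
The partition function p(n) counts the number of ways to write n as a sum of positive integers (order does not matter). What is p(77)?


Using the generating function prod_{k>=1} 1/(1-x^k), we compute p(77).
By dynamic programming over parts 1 through 77:
p(77) = 10619863

10619863


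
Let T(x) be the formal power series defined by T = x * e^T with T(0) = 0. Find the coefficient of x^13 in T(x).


Apply the Lagrange inversion formula: if T = x * phi(T) with phi(t) = e^t, then
[x^n] T = (1/n) [t^(n-1)] phi(t)^n = (1/n) [t^(n-1)] e^(n t) = (1/n) * n^(n-1) / (n-1)! = n^(n-1) / n!.
When c = 1 this is the Cayley count of rooted labeled trees on n vertices, divided by n!.
For n = 13: 13^12 / 13! = 23298085122481/6227020800 = 1792160394037/479001600.

1792160394037/479001600


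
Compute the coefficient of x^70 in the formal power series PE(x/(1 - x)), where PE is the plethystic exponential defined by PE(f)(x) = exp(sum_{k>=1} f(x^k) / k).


For f(x) = x/(1 - x) we have
sum_{k>=1} f(x^k) / k = sum_{k>=1} (1/k) * x^k / (1 - x^k) = sum_{k, m >= 1} x^(k m) / k,
which after exponentiating simplifies to
PE(x/(1 - x)) = prod_{k>=1} 1 / (1 - x^k).
This is the generating function for the partition function p(n), so the coefficient of x^70 is p(70).
Computing p(70) by dynamic programming over parts 1, 2, ..., 70: p(70) = 4087968.

4087968


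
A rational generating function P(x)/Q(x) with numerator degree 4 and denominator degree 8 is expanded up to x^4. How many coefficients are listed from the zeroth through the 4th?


Expanding up to x^4 gives the coefficients for x^0, x^1, ..., x^4.
That is 4 + 1 = 5 coefficients in total.

5


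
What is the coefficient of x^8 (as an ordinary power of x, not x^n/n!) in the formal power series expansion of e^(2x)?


The exponential series is e^y = sum_{k>=0} y^k / k!. Substituting y = 2x gives
e^(2x) = sum_{k>=0} 2^k x^k / k!.
So the coefficient of x^n is a^n/n! with a = 2, n = 8:
2^8 / 8! = 256/40320 = 2/315

2/315


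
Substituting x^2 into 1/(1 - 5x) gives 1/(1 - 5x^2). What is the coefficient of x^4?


The coefficient of x^(2m) in 1/(1 - 5x^2) is 5^m.
With n = 4 = 2*2, the coefficient is 5^2 = 25.

25


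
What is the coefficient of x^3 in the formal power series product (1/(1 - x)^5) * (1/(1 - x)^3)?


Combine the factors: (1/(1 - x)^5) * (1/(1 - x)^3) = 1/(1 - x)^8.
Then use 1/(1 - x)^r = sum_{k>=0} C(k + r - 1, r - 1) x^k with r = 8 and k = 3:
C(10, 7) = 120.

120


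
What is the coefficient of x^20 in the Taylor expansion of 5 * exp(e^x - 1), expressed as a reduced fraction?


exp(e^x - 1) = sum_{k>=0} Bell_k x^k / k!, where Bell_k is the k-th Bell number.
So the coefficient of x^20 is 5 * Bell_20 / 20!.
Computing: Bell_20 = 51724158235372 and 20! = 2432902008176640000, giving
5 * 51724158235372/2432902008176640000 = 263898766507/2482553069568000.

263898766507/2482553069568000


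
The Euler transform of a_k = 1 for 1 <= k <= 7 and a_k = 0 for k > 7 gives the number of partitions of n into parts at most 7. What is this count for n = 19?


Partitions of 19 into parts at most 7:
Using generating function (1-x)^(-1)(1-x^2)^(-1)...(1-x^7)^(-1),
the coefficient of x^19 = 300

300


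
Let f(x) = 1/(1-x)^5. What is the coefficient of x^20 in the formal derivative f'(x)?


Differentiate: d/dx [ 1/(1-x)^r ] = r / (1-x)^(r+1).
Here r = 5, so f'(x) = 5 / (1-x)^6.
The expansion of 1/(1-x)^(r+1) has coefficient of x^n equal to C(n+r, r).
So the coefficient of x^20 in f'(x) is
5 * C(25, 5) = 5 * 53130 = 265650

265650


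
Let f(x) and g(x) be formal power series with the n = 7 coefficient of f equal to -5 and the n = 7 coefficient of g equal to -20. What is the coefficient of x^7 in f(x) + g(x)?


Addition of formal power series is termwise.
The coefficient of x^7 in f + g = -5 + -20
= -25

-25


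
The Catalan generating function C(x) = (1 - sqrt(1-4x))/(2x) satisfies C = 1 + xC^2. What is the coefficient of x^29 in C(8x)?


Substituting x -> 8x scales the n-th coefficient by 8^n, so [x^29] C(8x) = 8^29 * C_29.
C_29 = C(2*29, 29)/(30) = 30067266499541040/30 = 1002242216651368.
So 8^29 * 1002242216651368 = 154742504910672534362390528 * 1002242216651368 = 155089471131857638828353377202691641442304.

155089471131857638828353377202691641442304


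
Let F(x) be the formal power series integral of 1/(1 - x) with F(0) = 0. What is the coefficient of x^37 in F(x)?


1/(1 - x) = sum_{k>=0} x^k. Integrating termwise and using F(0) = 0 gives
F(x) = sum_{k>=0} x^(k+1) / (k+1) = sum_{m>=1} x^m / m = -ln(1 - x).
So the coefficient of x^37 is 1/37 = 1/37.

1/37


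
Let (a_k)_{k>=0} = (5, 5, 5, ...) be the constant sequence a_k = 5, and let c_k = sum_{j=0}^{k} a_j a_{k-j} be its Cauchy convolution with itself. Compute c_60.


Since a_j = 5 for all j >= 0, the convolution sum becomes
c_k = sum_{j=0}^{k} 5 * 5 = 25 * (k + 1).
Equivalently, the generating function of (a_k) is 5/(1 - x) and its square is 25/(1 - x)^2 = sum_{k>=0} 25(k + 1) x^k.
For k = 60: 25 * 61 = 1525.

1525


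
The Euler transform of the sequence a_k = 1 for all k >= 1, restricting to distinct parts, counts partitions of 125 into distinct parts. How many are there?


Partitions of 125 into distinct parts can be computed via generating function.
Product (1+x)(1+x^2)(1+x^3)...
The coefficient of x^125 = 3207086

3207086


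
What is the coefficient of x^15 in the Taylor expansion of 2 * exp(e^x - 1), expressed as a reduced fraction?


exp(e^x - 1) = sum_{k>=0} Bell_k x^k / k!, where Bell_k is the k-th Bell number.
So the coefficient of x^15 is 2 * Bell_15 / 15!.
Computing: Bell_15 = 1382958545 and 15! = 1307674368000, giving
2 * 1382958545/1307674368000 = 276591709/130767436800.

276591709/130767436800


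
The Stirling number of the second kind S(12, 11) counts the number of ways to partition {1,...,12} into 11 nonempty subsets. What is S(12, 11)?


Using the explicit formula S(n,k) = (1/k!) sum_{j=0}^{k} (-1)^(k-j) C(k,j) j^n:
S(12, 11) = 66
Equivalently, S(n,k) is n! times the coefficient of x^n in the EGF (e^x - 1)^k / k!.

66


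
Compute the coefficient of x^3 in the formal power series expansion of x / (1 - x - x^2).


Let f(x) = sum_{k>=0} a_k x^k. Multiplying f(x) * (1 - x - x^2) = x and matching coefficients gives a_0 = 0, a_1 = 1, and a_k = a_{k-1} + a_{k-2} for k >= 2. These are the Fibonacci numbers F_k.
Iterating from F_0 = 0, F_1 = 1:
F_0=0, F_1=1, F_2=1, F_3=2
F_3 = 2.

2


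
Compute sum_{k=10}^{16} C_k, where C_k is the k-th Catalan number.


C_10 through C_16: 16796, 58786, 208012, 742900, 2674440, 9694845, 35357670
Sum = 16796 + 58786 + 208012 + 742900 + 2674440 + 9694845 + 35357670
= 48753449

48753449


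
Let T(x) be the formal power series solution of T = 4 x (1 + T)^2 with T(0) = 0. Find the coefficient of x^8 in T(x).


Apply the Lagrange inversion formula: if T = 4 x * phi(T) with phi(t) = (1 + t)^2, then [x^n] T = 4^n * (1/n) [t^(n-1)] phi(t)^n = 4^n * (1/n) [t^(n-1)] (1 + t)^(2n) = 4^n * (1/n) C(2n, n-1).
Using the identity C(2n, n-1) = C(2n, n) * n / (n+1), the unscaled factor equals C(2n, n) / (n+1) = C_n, the n-th Catalan number.
For n = 8: C_8 = C(16, 8) / 9 = 12870/9 = 1430.
With the 4^8 = 65536 factor, the coefficient is 65536 * 1430 = 93716480.

93716480


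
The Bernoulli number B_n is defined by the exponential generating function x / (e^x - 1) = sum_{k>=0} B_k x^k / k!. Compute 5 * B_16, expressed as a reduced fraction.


Bernoulli numbers can also be computed recursively via B_0 = 1 and sum_{j=0}^{m} C(m+1, j) B_j = 0 for m >= 1. Odd-index Bernoulli numbers vanish for k >= 3.
Computing B_16 = -3617/510, so 5 * B_16 = 5 * -3617/510 = -3617/102.

-3617/102


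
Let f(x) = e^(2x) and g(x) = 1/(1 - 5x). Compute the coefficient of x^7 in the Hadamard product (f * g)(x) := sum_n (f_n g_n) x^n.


Expanding: f_k = 2^k/k! (from e^(2x)) and g_k = 5^k (from 1/(1 - 5x)). So the Hadamard coefficient (f * g)_k = 2^k 5^k / k! = (10)^k / k!.
For k = 7: 10^7/7! = 10000000/5040 = 125000/63.

125000/63


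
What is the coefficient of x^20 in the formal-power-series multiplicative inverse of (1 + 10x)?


The inverse is 1/(1 + 10x). Apply the geometric identity 1/(1 - y) = sum_{k>=0} y^k with y = -10x:
1/(1 + 10x) = sum_{k>=0} (-10)^k x^k.
So the coefficient of x^20 is (-10)^20 = 100000000000000000000.

100000000000000000000


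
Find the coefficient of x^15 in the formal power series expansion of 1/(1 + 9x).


Write 1/(1 + c x) = 1/(1 - (-c) x) and apply the geometric-series identity
1/(1 - y) = sum_{k>=0} y^k to get 1/(1 + c x) = sum_{k>=0} (-c)^k x^k.
So the coefficient of x^k is (-c)^k = (-1)^k * c^k.
Here c = 9 and k = 15:
(-9)^15 = -1 * 205891132094649 = -205891132094649

-205891132094649


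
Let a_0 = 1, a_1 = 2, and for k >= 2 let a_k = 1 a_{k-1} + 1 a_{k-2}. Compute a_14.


Iterating the recurrence forward:
a_0 = 1
a_1 = 2
a_2 = 1*2 + 1*1 = 3
a_3 = 1*3 + 1*2 = 5
a_4 = 1*5 + 1*3 = 8
a_5 = 1*8 + 1*5 = 13
a_6 = 1*13 + 1*8 = 21
a_7 = 1*21 + 1*13 = 34
a_8 = 1*34 + 1*21 = 55
a_9 = 1*55 + 1*34 = 89
a_10 = 1*89 + 1*55 = 144
a_11 = 1*144 + 1*89 = 233
a_12 = 1*233 + 1*144 = 377
a_13 = 1*377 + 1*233 = 610
a_14 = 1*610 + 1*377 = 987
So a_14 = 987.

987


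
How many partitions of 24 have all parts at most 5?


Using the generating function (1-x)^(-1)(1-x^2)^(-1)...(1-x^5)^(-1),
the coefficient of x^24 counts these restricted partitions.
Result = 333

333


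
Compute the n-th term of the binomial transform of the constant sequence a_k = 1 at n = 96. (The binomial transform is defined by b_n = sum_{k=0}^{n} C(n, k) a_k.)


With a_k = 1 for all k, b_n = sum_{k=0}^{n} C(n, k) = 2^n by the binomial theorem.
For n = 96: 2^96 = 79228162514264337593543950336.

79228162514264337593543950336


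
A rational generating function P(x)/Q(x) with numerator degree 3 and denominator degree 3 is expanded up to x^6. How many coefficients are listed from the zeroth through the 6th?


Expanding up to x^6 gives the coefficients for x^0, x^1, ..., x^6.
That is 6 + 1 = 7 coefficients in total.

7


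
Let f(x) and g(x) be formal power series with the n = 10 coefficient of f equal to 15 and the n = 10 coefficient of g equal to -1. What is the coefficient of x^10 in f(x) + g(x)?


Addition of formal power series is termwise.
The coefficient of x^10 in f + g = 15 + -1
= 14

14


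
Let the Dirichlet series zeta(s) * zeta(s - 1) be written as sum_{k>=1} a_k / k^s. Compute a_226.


Convolution gives a_k = sum_{d | k} d * 1 = sum_{d | k} d = sigma(k), the sum of positive divisors of k.
For k = 226, the divisors are 1, 2, 113, 226, so
sigma(226) = 1 + 2 + 113 + 226 = 342.

342


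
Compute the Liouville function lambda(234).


The Liouville function is lambda(k) = (-1)^Omega(k), where Omega(k) counts the prime factors of k with multiplicity.
Factoring: 234 = 2 * 3 * 3 * 13, so Omega(234) = 4.
lambda(234) = (-1)^4 = 1.

1


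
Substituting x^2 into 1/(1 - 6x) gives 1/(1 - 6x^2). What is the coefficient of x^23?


Since 1/(1 - 6x^2) only has even powers of x,
the coefficient of x^23 (odd) is 0.

0


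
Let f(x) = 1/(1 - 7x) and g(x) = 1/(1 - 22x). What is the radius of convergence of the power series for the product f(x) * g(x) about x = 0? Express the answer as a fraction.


The radius of 1/(1 - 7x) is 1/7 (nearest singularity at x = 1/7), and the radius of 1/(1 - 22x) is 1/22.
The product f(x)*g(x) = 1/((1 - 7x)(1 - 22x)) has singularities at both 1/7 and 1/22, so its radius of convergence is the distance to the nearest one:
min(1/7, 1/22) = 1/22.

1/22


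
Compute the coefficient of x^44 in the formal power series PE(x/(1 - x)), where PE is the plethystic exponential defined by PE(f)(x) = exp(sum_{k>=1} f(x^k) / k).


For f(x) = x/(1 - x) we have
sum_{k>=1} f(x^k) / k = sum_{k>=1} (1/k) * x^k / (1 - x^k) = sum_{k, m >= 1} x^(k m) / k,
which after exponentiating simplifies to
PE(x/(1 - x)) = prod_{k>=1} 1 / (1 - x^k).
This is the generating function for the partition function p(n), so the coefficient of x^44 is p(44).
Computing p(44) by dynamic programming over parts 1, 2, ..., 44: p(44) = 75175.

75175


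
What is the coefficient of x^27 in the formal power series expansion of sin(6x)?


The Maclaurin series is sin(t) = sum_{k>=0} (-1)^k t^(2k+1) / (2k+1)!, so substituting t = 6x, only odd powers of x are nonzero, with coefficient of x^(2k+1) equal to (-1)^k 6^(2k+1) / (2k+1)!.
Write 27 = 2*13 + 1, giving the coefficient (-1)^13 * 6^27 / 27! = -1023490369077469249536/10888869450418352160768000000 = -76527504/814172781296875.

-76527504/814172781296875


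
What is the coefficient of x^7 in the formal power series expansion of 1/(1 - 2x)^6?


The general identity 1/(1 - c x)^r = sum_{k>=0} c^k C(k + r - 1, r - 1) x^k follows by substituting y = c x into 1/(1 - y)^r = sum_{k>=0} C(k + r - 1, r - 1) y^k.
For c = 2, r = 6, k = 7:
2^7 * C(12, 5) = 128 * 792 = 101376.

101376


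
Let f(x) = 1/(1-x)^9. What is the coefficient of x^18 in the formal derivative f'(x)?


Differentiate: d/dx [ 1/(1-x)^r ] = r / (1-x)^(r+1).
Here r = 9, so f'(x) = 9 / (1-x)^10.
The expansion of 1/(1-x)^(r+1) has coefficient of x^n equal to C(n+r, r).
So the coefficient of x^18 in f'(x) is
9 * C(27, 9) = 9 * 4686825 = 42181425

42181425


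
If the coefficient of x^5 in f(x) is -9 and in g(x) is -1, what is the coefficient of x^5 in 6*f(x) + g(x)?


Scalar multiplication scales coefficients: 6 * -9 = -54.
Then add the g coefficient: -54 + -1
= -55

-55


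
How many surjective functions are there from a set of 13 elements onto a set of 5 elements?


By inclusion-exclusion on which target elements are missed, the number of surjections from an n-set onto a k-set is
surj(n, k) = sum_{j=0}^{k} (-1)^j C(k, j) (k - j)^n.
Equivalently surj(n, k) = k! * S(n, k), where S(n, k) is the Stirling number of the second kind.
For n = 13, k = 5:
S(13, 5) = 7508501, so
surj = 5! * 7508501 = 120 * 7508501 = 901020120.

901020120


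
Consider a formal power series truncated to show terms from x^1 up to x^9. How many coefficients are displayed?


From x^1 to x^9 inclusive, the count is 9 - 1 + 1 = 9.

9


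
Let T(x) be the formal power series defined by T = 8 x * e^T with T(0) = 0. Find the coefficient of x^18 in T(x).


Apply the Lagrange inversion formula: if T = 8 x * phi(T) with phi(t) = e^t, then
[x^n] T = 8^n * (1/n) [t^(n-1)] phi(t)^n = 8^n * (1/n) [t^(n-1)] e^(n t) = 8^n * (1/n) * n^(n-1) / (n-1)! = 8^n * n^(n-1) / n!.
When c = 1 this is the Cayley count of rooted labeled trees on n vertices, divided by n!.
For n = 18: 8^18 * 18^17 / 18! = 18014398509481984 * 2185911559738696531968/6402373705728000 = 91580367978306252441724649472/14889875.

91580367978306252441724649472/14889875


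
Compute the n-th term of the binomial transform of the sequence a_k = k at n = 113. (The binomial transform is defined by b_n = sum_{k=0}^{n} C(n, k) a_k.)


With a_k = k, b_n = sum_{k=0}^{n} C(n, k) k. Using k * C(n, k) = n * C(n-1, k-1) gives b_n = n * sum_{k>=1} C(n-1, k-1) = n * 2^(n-1).
For n = 113: 113 * 2^112 = 113 * 5192296858534827628530496329220096 = 586729545014435522023946085201870848.

586729545014435522023946085201870848


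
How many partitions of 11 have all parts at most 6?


Using the generating function (1-x)^(-1)(1-x^2)^(-1)...(1-x^6)^(-1),
the coefficient of x^11 counts these restricted partitions.
Result = 44

44


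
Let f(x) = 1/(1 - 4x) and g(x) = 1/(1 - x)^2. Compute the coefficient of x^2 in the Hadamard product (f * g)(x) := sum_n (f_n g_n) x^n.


f has coefficients f_k = 4^k. For g = 1/(1 - x)^2 the coefficient is g_k = C(k + 1, 1) = k + 1. The Hadamard coefficient is (f * g)_k = 4^k * (k + 1).
For k = 2: 4^2 * 3 = 16 * 3 = 48.

48


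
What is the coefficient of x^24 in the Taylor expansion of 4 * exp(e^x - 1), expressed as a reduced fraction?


exp(e^x - 1) = sum_{k>=0} Bell_k x^k / k!, where Bell_k is the k-th Bell number.
So the coefficient of x^24 is 4 * Bell_24 / 24!.
Computing: Bell_24 = 445958869294805289 and 24! = 620448401733239439360000, giving
4 * 445958869294805289/620448401733239439360000 = 148652956431601763/51704033477769953280000.

148652956431601763/51704033477769953280000


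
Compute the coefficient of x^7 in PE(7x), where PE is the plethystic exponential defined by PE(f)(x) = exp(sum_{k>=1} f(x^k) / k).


With f(x) = 7x, the exponent is sum_{k>=1} 7 x^k / k = 7 * (-ln(1 - x)). Exponentiating:
PE(7x) = exp(-7 ln(1 - x)) = 1/(1 - x)^7.
By the negative binomial expansion, [x^n] 1/(1 - x)^7 = C(n + 6, 6).
For n = 7: C(13, 6) = 1716.

1716


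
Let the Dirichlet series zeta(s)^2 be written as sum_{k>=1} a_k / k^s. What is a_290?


The Dirichlet convolution of the constant function 1 with itself gives (1 * 1)(k) = sum_{d | k} 1 = d(k), the number of positive divisors of k.
Since zeta(s) = sum_{k>=1} 1/k^s, we have zeta(s)^2 = sum_{k>=1} d(k)/k^s, so a_k = d(k).
For k = 290: the divisors are 1, 2, 5, 10, 29, 58, 145, 290.
Count = 8.

8


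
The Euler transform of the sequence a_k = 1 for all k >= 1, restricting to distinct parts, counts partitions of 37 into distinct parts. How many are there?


Partitions of 37 into distinct parts can be computed via generating function.
Product (1+x)(1+x^2)(1+x^3)...
The coefficient of x^37 = 760

760
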